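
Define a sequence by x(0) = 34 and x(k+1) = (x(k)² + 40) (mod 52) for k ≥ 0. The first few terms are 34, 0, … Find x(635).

We have x(0) = 34,  x(1) = 0,  x(2) = 40,  x(3) = 28,  x(4) = 44,  x(5) = 0.
Since x(5) = x(1) = 0, the sequence is eventually periodic: after a pre-period of length 1 it cycles with period 4.
For k ≥ 1, x(k) depends only on (k - 1) mod 4. (635 - 1) mod 4 = 2, so x(635) = x(3) = 28.

28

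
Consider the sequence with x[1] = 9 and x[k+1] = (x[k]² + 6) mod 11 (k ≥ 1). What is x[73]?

x[1] = 9; x[2] = 10; x[3] = 7; x[4] = 0; x[5] = 6; x[6] = 9.
The sequence repeats with period 5.
So x[73] = x[1 + ((73-1) mod 5)] = x[3] = 7.

7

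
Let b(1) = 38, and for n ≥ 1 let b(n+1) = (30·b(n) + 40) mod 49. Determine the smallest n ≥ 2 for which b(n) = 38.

4

We have b(1) = 38,  b(2) = 4,  b(3) = 13,  b(4) = 38.
The sequence repeats with period 3.
The value 38 next appears (with n ≥ 2) at b(4).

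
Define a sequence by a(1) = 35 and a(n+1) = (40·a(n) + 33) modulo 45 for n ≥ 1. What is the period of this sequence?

3

Listing terms: a(1) = 35,  a(2) = 38,  a(3) = 23,  a(4) = 8,  a(5) = 38.
Since a(5) = a(2) = 38, the sequence is eventually periodic: after a pre-period of length 1 it cycles with period 3.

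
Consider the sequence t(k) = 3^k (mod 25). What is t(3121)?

t(1) = 3, t(2) = 9, t(3) = 2, t(4) = 6, t(5) = 18, t(6) = 4, t(7) = 12, t(8) = 11, t(9) = 8, t(10) = 24, t(11) = 22, t(12) = 16, t(13) = 23, t(14) = 19, t(15) = 7, t(16) = 21, t(17) = 13, t(18) = 14, t(19) = 17, t(20) = 1, t(21) = 3.
Since t(21) = t(1) = 3, the sequence is periodic with period 20.
(3121 - 1) mod 20 = 0, so t(3121) = t(1) = 3.

3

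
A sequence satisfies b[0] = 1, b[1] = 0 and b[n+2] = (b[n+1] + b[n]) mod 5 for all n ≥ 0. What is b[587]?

We have b[0] = 1; b[1] = 0; b[2] = 1; b[3] = 1; b[4] = 2; b[5] = 3; b[6] = 0; b[7] = 3; b[8] = 3; b[9] = 1; b[10] = 4; b[11] = 0; b[12] = 4; b[13] = 4; b[14] = 3; b[15] = 2; b[16] = 0; b[17] = 2; b[18] = 2; b[19] = 4; b[20] = 1; b[21] = 0.
Since (b[20], b[21]) = (b[0], b[1]) = (1, 0) (two consecutive terms determine the rest), the sequence is periodic with period 20.
(587 - 0) mod 20 = 7, so b[587] = b[7] = 3.

3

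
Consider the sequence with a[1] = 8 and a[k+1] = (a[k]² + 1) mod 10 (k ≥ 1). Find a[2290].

Listing terms: a[1] = 8; a[2] = 5; a[3] = 6; a[4] = 7; a[5] = 0; a[6] = 1; a[7] = 2; a[8] = 5.
Since a[8] = a[2] = 5, the sequence is eventually periodic: after a pre-period of length 1 it cycles with period 6.
For k ≥ 2, a[k] depends only on (k - 2) mod 6. (2290 - 2) mod 6 = 2, so a[2290] = a[4] = 7.

7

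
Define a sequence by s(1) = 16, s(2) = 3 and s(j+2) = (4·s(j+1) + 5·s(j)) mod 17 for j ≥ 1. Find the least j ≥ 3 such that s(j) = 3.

5

Computing terms: s(1) = 16; s(2) = 3; s(3) = 7; s(4) = 9; s(5) = 3; s(6) = 6; s(7) = 5; s(8) = 16; s(9) = 4; s(10) = 11; s(11) = 13; s(12) = 5; s(13) = 0; s(14) = 8; s(15) = 15; s(16) = 15; s(17) = 16; s(18) = 3.
The sequence repeats with period 16.
The value 3 first appears (with j ≥ 3) at s(5).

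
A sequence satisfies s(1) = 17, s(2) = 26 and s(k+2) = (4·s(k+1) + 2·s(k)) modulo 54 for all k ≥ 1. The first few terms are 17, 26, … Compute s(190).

We have s(1) = 17; s(2) = 26; s(3) = 30; s(4) = 10; s(5) = 46; s(6) = 42; s(7) = 44; s(8) = 44; s(9) = 48; s(10) = 10; s(11) = 28; s(12) = 24; s(13) = 44; s(14) = 8; s(15) = 12; s(16) = 10; s(17) = 10; s(18) = 6; s(19) = 44; s(20) = 26; s(21) = 30.
Since (s(20), s(21)) = (s(2), s(3)) = (26, 30) (two consecutive terms determine the rest), the sequence is eventually periodic: after a pre-period of length 1 it cycles with period 18.
For k ≥ 2, s(k) depends only on (k - 2) mod 18. (190 - 2) mod 18 = 8, so s(190) = s(10) = 10.

10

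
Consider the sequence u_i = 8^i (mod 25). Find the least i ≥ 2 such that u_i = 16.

8

u_1 = 8, u_2 = 14, u_3 = 12, u_4 = 21, u_5 = 18, u_6 = 19, u_7 = 2, u_8 = 16, u_9 = 3, u_{10} = 24, u_{11} = 17, u_{12} = 11, u_{13} = 13, u_{14} = 4, u_{15} = 7, u_{16} = 6, u_{17} = 23, u_{18} = 9, u_{19} = 22, u_{20} = 1, u_{21} = 8.
Since u_{21} = u_1 = 8, the sequence is periodic with period 20.
The value 16 first appears (with i ≥ 2) at u_8.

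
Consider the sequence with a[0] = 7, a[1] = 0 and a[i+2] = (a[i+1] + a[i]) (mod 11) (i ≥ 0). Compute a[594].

Listing terms: a[0] = 7,  a[1] = 0,  a[2] = 7,  a[3] = 7,  a[4] = 3,  a[5] = 10,  a[6] = 2,  a[7] = 1,  a[8] = 3,  a[9] = 4,  a[10] = 7,  a[11] = 0.
The sequence repeats with period 10.
(594 - 0) mod 10 = 4, so a[594] = a[4] = 3.

3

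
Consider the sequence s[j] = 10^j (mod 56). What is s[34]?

Computing terms: s[1] = 10, s[2] = 44, s[3] = 48, s[4] = 32, s[5] = 40, s[6] = 8, s[7] = 24, s[8] = 16, s[9] = 48.
Since s[9] = s[3] = 48, the sequence is eventually periodic: after a pre-period of length 2 it cycles with period 6.
For j ≥ 3, s[j] depends only on (j - 3) mod 6. (34 - 3) mod 6 = 1, so s[34] = s[4] = 32.

32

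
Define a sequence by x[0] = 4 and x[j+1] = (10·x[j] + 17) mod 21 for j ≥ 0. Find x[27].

7

x[0] = 4,  x[1] = 15,  x[2] = 20,  x[3] = 7,  x[4] = 3,  x[5] = 5,  x[6] = 4.
The sequence repeats with period 6.
(27 - 0) mod 6 = 3, so x[27] = x[3] = 7.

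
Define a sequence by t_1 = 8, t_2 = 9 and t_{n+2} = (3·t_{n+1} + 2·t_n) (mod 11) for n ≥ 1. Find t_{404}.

t_1 = 8,  t_2 = 9,  t_3 = 10,  t_4 = 4,  t_5 = 10,  t_6 = 5,  t_7 = 2,  t_8 = 5,  t_9 = 8,  t_{10} = 1,  t_{11} = 8,  t_{12} = 4,  t_{13} = 6,  t_{14} = 4,  t_{15} = 2,  t_{16} = 3,  t_{17} = 2,  t_{18} = 1,  t_{19} = 7,  t_{20} = 1,  t_{21} = 6,  t_{22} = 9,  t_{23} = 6,  t_{24} = 3,  t_{25} = 10,  t_{26} = 3,  t_{27} = 7,  t_{28} = 5,  t_{29} = 7,  t_{30} = 9,  t_{31} = 8,  t_{32} = 9.
Since (t_{31}, t_{32}) = (t_1, t_2) = (8, 9) (two consecutive terms determine the rest), the sequence is periodic with period 30.
(404 - 1) mod 30 = 13, so t_{404} = t_{14} = 4.

4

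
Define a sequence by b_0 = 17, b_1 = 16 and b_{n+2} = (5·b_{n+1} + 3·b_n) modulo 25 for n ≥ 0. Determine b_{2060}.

b_0 = 17, b_1 = 16, b_2 = 6, b_3 = 3, b_4 = 8, b_5 = 24, b_6 = 19, b_7 = 17, b_8 = 17, b_9 = 11, b_{10} = 6, b_{11} = 13, b_{12} = 8, b_{13} = 4, b_{14} = 19, b_{15} = 7, b_{16} = 17, b_{17} = 6, b_{18} = 6, b_{19} = 23, b_{20} = 8, b_{21} = 9, b_{22} = 19, b_{23} = 22, b_{24} = 17, b_{25} = 1, b_{26} = 6, b_{27} = 8, b_{28} = 8, b_{29} = 14, b_{30} = 19, b_{31} = 12, b_{32} = 17, b_{33} = 21, b_{34} = 6, b_{35} = 18, b_{36} = 8, b_{37} = 19, b_{38} = 19, b_{39} = 2, b_{40} = 17, b_{41} = 16.
The sequence repeats with period 40.
So b_{2060} = b_{0 + ((2060-0) mod 40)} = b_{20} = 8.

8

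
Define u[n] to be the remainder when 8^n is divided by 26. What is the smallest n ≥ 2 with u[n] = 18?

3

Computing terms: u[1] = 8, u[2] = 12, u[3] = 18, u[4] = 14, u[5] = 8.
The sequence repeats with period 4.
The value 18 first appears (with n ≥ 2) at u[3].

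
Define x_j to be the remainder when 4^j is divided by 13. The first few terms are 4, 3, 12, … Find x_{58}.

x_1 = 4,  x_2 = 3,  x_3 = 12,  x_4 = 9,  x_5 = 10,  x_6 = 1,  x_7 = 4.
Since x_7 = x_1 = 4, the sequence is periodic with period 6.
(58 - 1) mod 6 = 3, so x_{58} = x_4 = 9.

9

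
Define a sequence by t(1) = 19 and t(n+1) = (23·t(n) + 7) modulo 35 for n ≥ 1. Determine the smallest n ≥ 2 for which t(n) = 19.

Computing terms: t(1) = 19,  t(2) = 24,  t(3) = 34,  t(4) = 19.
The sequence repeats with period 3.
The value 19 next appears (with n ≥ 2) at t(4).

4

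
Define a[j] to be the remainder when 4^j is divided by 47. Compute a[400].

We have a[1] = 4, a[2] = 16, a[3] = 17, a[4] = 21, a[5] = 37, a[6] = 7, a[7] = 28, a[8] = 18, a[9] = 25, a[10] = 6, a[11] = 24, a[12] = 2, a[13] = 8, a[14] = 32, a[15] = 34, a[16] = 42, a[17] = 27, a[18] = 14, a[19] = 9, a[20] = 36, a[21] = 3, a[22] = 12, a[23] = 1, a[24] = 4.
Since a[24] = a[1] = 4, the sequence is periodic with period 23.
(400 - 1) mod 23 = 8, so a[400] = a[9] = 25.

25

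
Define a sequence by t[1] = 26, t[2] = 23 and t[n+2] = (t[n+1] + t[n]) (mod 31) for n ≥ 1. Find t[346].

Computing terms: t[1] = 26; t[2] = 23; t[3] = 18; t[4] = 10; t[5] = 28; t[6] = 7; t[7] = 4; t[8] = 11; t[9] = 15; t[10] = 26; t[11] = 10; t[12] = 5; t[13] = 15; t[14] = 20; t[15] = 4; t[16] = 24; t[17] = 28; t[18] = 21; t[19] = 18; t[20] = 8; t[21] = 26; t[22] = 3; t[23] = 29; t[24] = 1; t[25] = 30; t[26] = 0; t[27] = 30; t[28] = 30; t[29] = 29; t[30] = 28; t[31] = 26; t[32] = 23.
The sequence repeats with period 30.
So t[346] = t[1 + ((346-1) mod 30)] = t[16] = 24.

24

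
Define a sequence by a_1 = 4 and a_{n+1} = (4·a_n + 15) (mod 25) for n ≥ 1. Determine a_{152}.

a_1 = 4; a_2 = 6; a_3 = 14; a_4 = 21; a_5 = 24; a_6 = 11; a_7 = 9; a_8 = 1; a_9 = 19; a_{10} = 16; a_{11} = 4.
Since a_{11} = a_1 = 4, the sequence is periodic with period 10.
(152 - 1) mod 10 = 1, so a_{152} = a_2 = 6.

6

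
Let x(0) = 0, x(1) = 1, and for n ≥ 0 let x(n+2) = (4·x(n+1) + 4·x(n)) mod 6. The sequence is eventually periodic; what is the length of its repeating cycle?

8

We have x(0) = 0; x(1) = 1; x(2) = 4; x(3) = 2; x(4) = 0; x(5) = 2; x(6) = 2; x(7) = 4; x(8) = 0; x(9) = 4; x(10) = 4; x(11) = 2.
Since (x(10), x(11)) = (x(2), x(3)) = (4, 2) (two consecutive terms determine the rest), the sequence is eventually periodic: after a pre-period of length 2 it cycles with period 8.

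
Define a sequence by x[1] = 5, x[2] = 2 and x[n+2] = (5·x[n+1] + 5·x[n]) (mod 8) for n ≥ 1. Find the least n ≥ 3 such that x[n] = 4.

Computing terms: x[1] = 5, x[2] = 2, x[3] = 3, x[4] = 1, x[5] = 4, x[6] = 1, x[7] = 1, x[8] = 2, x[9] = 7, x[10] = 5, x[11] = 4, x[12] = 5, x[13] = 5, x[14] = 2.
Since (x[13], x[14]) = (x[1], x[2]) = (5, 2) (two consecutive terms determine the rest), the sequence is periodic with period 12.
The value 4 first appears (with n ≥ 3) at x[5].

5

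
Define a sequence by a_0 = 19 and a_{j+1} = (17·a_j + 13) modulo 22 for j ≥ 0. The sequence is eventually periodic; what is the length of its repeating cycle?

10

We have a_0 = 19, a_1 = 6, a_2 = 5, a_3 = 10, a_4 = 7, a_5 = 0, a_6 = 13, a_7 = 14, a_8 = 9, a_9 = 12, a_{10} = 19.
Since a_{10} = a_0 = 19, the sequence is periodic with period 10.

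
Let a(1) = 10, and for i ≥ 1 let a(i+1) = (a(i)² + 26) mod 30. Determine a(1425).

2

Computing terms: a(1) = 10, a(2) = 6, a(3) = 2, a(4) = 0, a(5) = 26, a(6) = 12, a(7) = 20, a(8) = 6.
Since a(8) = a(2) = 6, the sequence is eventually periodic: after a pre-period of length 1 it cycles with period 6.
For i ≥ 2, a(i) depends only on (i - 2) mod 6. (1425 - 2) mod 6 = 1, so a(1425) = a(3) = 2.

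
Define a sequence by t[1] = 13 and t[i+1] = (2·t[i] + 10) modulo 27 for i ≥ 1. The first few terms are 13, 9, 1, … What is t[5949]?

We have t[1] = 13,  t[2] = 9,  t[3] = 1,  t[4] = 12,  t[5] = 7,  t[6] = 24,  t[7] = 4,  t[8] = 18,  t[9] = 19,  t[10] = 21,  t[11] = 25,  t[12] = 6,  t[13] = 22,  t[14] = 0,  t[15] = 10,  t[16] = 3,  t[17] = 16,  t[18] = 15,  t[19] = 13.
The sequence repeats with period 18.
(5949 - 1) mod 18 = 8, so t[5949] = t[9] = 19.

19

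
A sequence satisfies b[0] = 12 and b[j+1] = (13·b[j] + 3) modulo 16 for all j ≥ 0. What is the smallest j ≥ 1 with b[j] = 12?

Computing terms: b[0] = 12, b[1] = 15, b[2] = 6, b[3] = 1, b[4] = 0, b[5] = 3, b[6] = 10, b[7] = 5, b[8] = 4, b[9] = 7, b[10] = 14, b[11] = 9, b[12] = 8, b[13] = 11, b[14] = 2, b[15] = 13, b[16] = 12.
Since b[16] = b[0] = 12, the sequence is periodic with period 16.
The value 12 next appears (with j ≥ 1) at b[16].

16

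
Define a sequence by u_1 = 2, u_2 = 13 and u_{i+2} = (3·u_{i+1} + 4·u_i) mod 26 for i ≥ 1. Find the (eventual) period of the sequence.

6

u_1 = 2; u_2 = 13; u_3 = 21; u_4 = 11; u_5 = 13; u_6 = 5; u_7 = 15; u_8 = 13; u_9 = 21.
Since (u_8, u_9) = (u_2, u_3) = (13, 21) (two consecutive terms determine the rest), the sequence is eventually periodic: after a pre-period of length 1 it cycles with period 6.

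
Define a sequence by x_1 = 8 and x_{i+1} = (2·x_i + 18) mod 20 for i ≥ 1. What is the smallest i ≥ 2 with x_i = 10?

x_1 = 8,  x_2 = 14,  x_3 = 6,  x_4 = 10,  x_5 = 18,  x_6 = 14.
Since x_6 = x_2 = 14, the sequence is eventually periodic: after a pre-period of length 1 it cycles with period 4.
The value 10 first appears (with i ≥ 2) at x_4.

4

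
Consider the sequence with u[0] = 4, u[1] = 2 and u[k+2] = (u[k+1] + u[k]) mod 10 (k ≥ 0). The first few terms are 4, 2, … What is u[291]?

u[0] = 4; u[1] = 2; u[2] = 6; u[3] = 8; u[4] = 4; u[5] = 2.
Since (u[4], u[5]) = (u[0], u[1]) = (4, 2) (two consecutive terms determine the rest), the sequence is periodic with period 4.
So u[291] = u[0 + ((291-0) mod 4)] = u[3] = 8.

8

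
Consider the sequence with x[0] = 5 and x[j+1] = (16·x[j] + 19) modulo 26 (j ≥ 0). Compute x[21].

5

Computing terms: x[0] = 5; x[1] = 21; x[2] = 17; x[3] = 5.
The sequence repeats with period 3.
(21 - 0) mod 3 = 0, so x[21] = x[0] = 5.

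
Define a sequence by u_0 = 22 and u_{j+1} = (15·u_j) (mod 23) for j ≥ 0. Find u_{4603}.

u_0 = 22, u_1 = 8, u_2 = 5, u_3 = 6, u_4 = 21, u_5 = 16, u_6 = 10, u_7 = 12, u_8 = 19, u_9 = 9, u_{10} = 20, u_{11} = 1, u_{12} = 15, u_{13} = 18, u_{14} = 17, u_{15} = 2, u_{16} = 7, u_{17} = 13, u_{18} = 11, u_{19} = 4, u_{20} = 14, u_{21} = 3, u_{22} = 22.
The sequence repeats with period 22.
So u_{4603} = u_{0 + ((4603-0) mod 22)} = u_5 = 16.

16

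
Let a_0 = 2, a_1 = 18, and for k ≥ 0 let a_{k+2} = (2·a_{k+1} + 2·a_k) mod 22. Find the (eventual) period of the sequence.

Listing terms: a_0 = 2, a_1 = 18, a_2 = 18, a_3 = 6, a_4 = 4, a_5 = 20, a_6 = 4, a_7 = 4, a_8 = 16, a_9 = 18, a_{10} = 2, a_{11} = 18.
Since (a_{10}, a_{11}) = (a_0, a_1) = (2, 18) (two consecutive terms determine the rest), the sequence is periodic with period 10.

10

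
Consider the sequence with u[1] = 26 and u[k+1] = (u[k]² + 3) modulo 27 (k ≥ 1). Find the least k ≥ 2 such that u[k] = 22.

u[1] = 26, u[2] = 4, u[3] = 19, u[4] = 13, u[5] = 10, u[6] = 22, u[7] = 1, u[8] = 4.
Since u[8] = u[2] = 4, the sequence is eventually periodic: after a pre-period of length 1 it cycles with period 6.
The value 22 first appears (with k ≥ 2) at u[6].

6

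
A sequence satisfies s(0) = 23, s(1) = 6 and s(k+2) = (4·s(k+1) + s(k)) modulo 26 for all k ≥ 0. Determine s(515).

Computing terms: s(0) = 23,  s(1) = 6,  s(2) = 21,  s(3) = 12,  s(4) = 17,  s(5) = 2,  s(6) = 25,  s(7) = 24,  s(8) = 17,  s(9) = 14,  s(10) = 21,  s(11) = 20,  s(12) = 23,  s(13) = 8,  s(14) = 3,  s(15) = 20,  s(16) = 5,  s(17) = 14,  s(18) = 9,  s(19) = 24,  s(20) = 1,  s(21) = 2,  s(22) = 9,  s(23) = 12,  s(24) = 5,  s(25) = 6,  s(26) = 3,  s(27) = 18,  s(28) = 23,  s(29) = 6.
Since (s(28), s(29)) = (s(0), s(1)) = (23, 6) (two consecutive terms determine the rest), the sequence is periodic with period 28.
So s(515) = s(0 + ((515-0) mod 28)) = s(11) = 20.

20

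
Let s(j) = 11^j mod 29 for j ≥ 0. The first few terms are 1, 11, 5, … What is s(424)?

Computing terms: s(0) = 1; s(1) = 11; s(2) = 5; s(3) = 26; s(4) = 25; s(5) = 14; s(6) = 9; s(7) = 12; s(8) = 16; s(9) = 2; s(10) = 22; s(11) = 10; s(12) = 23; s(13) = 21; s(14) = 28; s(15) = 18; s(16) = 24; s(17) = 3; s(18) = 4; s(19) = 15; s(20) = 20; s(21) = 17; s(22) = 13; s(23) = 27; s(24) = 7; s(25) = 19; s(26) = 6; s(27) = 8; s(28) = 1.
Since s(28) = s(0) = 1, the sequence is periodic with period 28.
So s(424) = s(0 + ((424-0) mod 28)) = s(4) = 25.

25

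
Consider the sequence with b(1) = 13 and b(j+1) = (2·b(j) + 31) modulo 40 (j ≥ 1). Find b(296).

Listing terms: b(1) = 13, b(2) = 17, b(3) = 25, b(4) = 1, b(5) = 33, b(6) = 17.
Since b(6) = b(2) = 17, the sequence is eventually periodic: after a pre-period of length 1 it cycles with period 4.
For j ≥ 2, b(j) depends only on (j - 2) mod 4. (296 - 2) mod 4 = 2, so b(296) = b(4) = 1.

1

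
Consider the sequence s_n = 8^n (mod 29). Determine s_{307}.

11

s_1 = 8; s_2 = 6; s_3 = 19; s_4 = 7; s_5 = 27; s_6 = 13; s_7 = 17; s_8 = 20; s_9 = 15; s_{10} = 4; s_{11} = 3; s_{12} = 24; s_{13} = 18; s_{14} = 28; s_{15} = 21; s_{16} = 23; s_{17} = 10; s_{18} = 22; s_{19} = 2; s_{20} = 16; s_{21} = 12; s_{22} = 9; s_{23} = 14; s_{24} = 25; s_{25} = 26; s_{26} = 5; s_{27} = 11; s_{28} = 1; s_{29} = 8.
The sequence repeats with period 28.
So s_{307} = s_{1 + ((307-1) mod 28)} = s_{27} = 11.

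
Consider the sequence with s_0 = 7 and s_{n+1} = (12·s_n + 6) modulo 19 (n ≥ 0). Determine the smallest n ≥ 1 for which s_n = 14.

Listing terms: s_0 = 7, s_1 = 14, s_2 = 3, s_3 = 4, s_4 = 16, s_5 = 8, s_6 = 7.
Since s_6 = s_0 = 7, the sequence is periodic with period 6.
The value 14 first appears (with n ≥ 1) at s_1.

1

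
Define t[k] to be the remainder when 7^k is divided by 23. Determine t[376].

3

We have t[0] = 1,  t[1] = 7,  t[2] = 3,  t[3] = 21,  t[4] = 9,  t[5] = 17,  t[6] = 4,  t[7] = 5,  t[8] = 12,  t[9] = 15,  t[10] = 13,  t[11] = 22,  t[12] = 16,  t[13] = 20,  t[14] = 2,  t[15] = 14,  t[16] = 6,  t[17] = 19,  t[18] = 18,  t[19] = 11,  t[20] = 8,  t[21] = 10,  t[22] = 1.
Since t[22] = t[0] = 1, the sequence is periodic with period 22.
(376 - 0) mod 22 = 2, so t[376] = t[2] = 3.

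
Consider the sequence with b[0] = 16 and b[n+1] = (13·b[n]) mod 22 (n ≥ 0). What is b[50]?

16

Computing terms: b[0] = 16; b[1] = 10; b[2] = 20; b[3] = 18; b[4] = 14; b[5] = 6; b[6] = 12; b[7] = 2; b[8] = 4; b[9] = 8; b[10] = 16.
The sequence repeats with period 10.
(50 - 0) mod 10 = 0, so b[50] = b[0] = 16.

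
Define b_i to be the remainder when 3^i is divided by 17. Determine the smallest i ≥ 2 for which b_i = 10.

3

b_1 = 3; b_2 = 9; b_3 = 10; b_4 = 13; b_5 = 5; b_6 = 15; b_7 = 11; b_8 = 16; b_9 = 14; b_{10} = 8; b_{11} = 7; b_{12} = 4; b_{13} = 12; b_{14} = 2; b_{15} = 6; b_{16} = 1; b_{17} = 3.
The sequence repeats with period 16.
The value 10 first appears (with i ≥ 2) at b_3.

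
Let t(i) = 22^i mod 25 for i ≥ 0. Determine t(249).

We have t(0) = 1, t(1) = 22, t(2) = 9, t(3) = 23, t(4) = 6, t(5) = 7, t(6) = 4, t(7) = 13, t(8) = 11, t(9) = 17, t(10) = 24, t(11) = 3, t(12) = 16, t(13) = 2, t(14) = 19, t(15) = 18, t(16) = 21, t(17) = 12, t(18) = 14, t(19) = 8, t(20) = 1.
Since t(20) = t(0) = 1, the sequence is periodic with period 20.
So t(249) = t(0 + ((249-0) mod 20)) = t(9) = 17.

17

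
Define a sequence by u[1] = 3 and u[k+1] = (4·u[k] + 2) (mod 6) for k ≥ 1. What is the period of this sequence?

Computing terms: u[1] = 3, u[2] = 2, u[3] = 4, u[4] = 0, u[5] = 2.
Since u[5] = u[2] = 2, the sequence is eventually periodic: after a pre-period of length 1 it cycles with period 3.

3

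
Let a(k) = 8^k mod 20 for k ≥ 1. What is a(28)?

a(1) = 8, a(2) = 4, a(3) = 12, a(4) = 16, a(5) = 8.
The sequence repeats with period 4.
(28 - 1) mod 4 = 3, so a(28) = a(4) = 16.

16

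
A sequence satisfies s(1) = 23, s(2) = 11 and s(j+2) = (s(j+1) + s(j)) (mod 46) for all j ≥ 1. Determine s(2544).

Listing terms: s(1) = 23,  s(2) = 11,  s(3) = 34,  s(4) = 45,  s(5) = 33,  s(6) = 32,  s(7) = 19,  s(8) = 5,  s(9) = 24,  s(10) = 29,  s(11) = 7,  s(12) = 36,  s(13) = 43,  s(14) = 33,  s(15) = 30,  s(16) = 17,  s(17) = 1,  s(18) = 18,  s(19) = 19,  s(20) = 37,  s(21) = 10,  s(22) = 1,  s(23) = 11,  s(24) = 12,  s(25) = 23,  s(26) = 35,  s(27) = 12,  s(28) = 1,  s(29) = 13,  s(30) = 14,  s(31) = 27,  s(32) = 41,  s(33) = 22,  s(34) = 17,  s(35) = 39,  s(36) = 10,  s(37) = 3,  s(38) = 13,  s(39) = 16,  s(40) = 29,  s(41) = 45,  s(42) = 28,  s(43) = 27,  s(44) = 9,  s(45) = 36,  s(46) = 45,  s(47) = 35,  s(48) = 34,  s(49) = 23,  s(50) = 11.
The sequence repeats with period 48.
(2544 - 1) mod 48 = 47, so s(2544) = s(48) = 34.

34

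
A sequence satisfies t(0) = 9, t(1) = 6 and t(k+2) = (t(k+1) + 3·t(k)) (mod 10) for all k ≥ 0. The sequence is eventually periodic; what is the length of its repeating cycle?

Listing terms: t(0) = 9,  t(1) = 6,  t(2) = 3,  t(3) = 1,  t(4) = 0,  t(5) = 3,  t(6) = 3,  t(7) = 2,  t(8) = 1,  t(9) = 7,  t(10) = 0,  t(11) = 1,  t(12) = 1,  t(13) = 4,  t(14) = 7,  t(15) = 9,  t(16) = 0,  t(17) = 7,  t(18) = 7,  t(19) = 8,  t(20) = 9,  t(21) = 3,  t(22) = 0,  t(23) = 9,  t(24) = 9,  t(25) = 6.
The sequence repeats with period 24.

24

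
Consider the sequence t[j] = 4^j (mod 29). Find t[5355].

28

t[1] = 4, t[2] = 16, t[3] = 6, t[4] = 24, t[5] = 9, t[6] = 7, t[7] = 28, t[8] = 25, t[9] = 13, t[10] = 23, t[11] = 5, t[12] = 20, t[13] = 22, t[14] = 1, t[15] = 4.
The sequence repeats with period 14.
So t[5355] = t[1 + ((5355-1) mod 14)] = t[7] = 28.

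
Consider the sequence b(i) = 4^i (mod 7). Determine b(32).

b(1) = 4; b(2) = 2; b(3) = 1; b(4) = 4.
Since b(4) = b(1) = 4, the sequence is periodic with period 3.
So b(32) = b(1 + ((32-1) mod 3)) = b(2) = 2.

2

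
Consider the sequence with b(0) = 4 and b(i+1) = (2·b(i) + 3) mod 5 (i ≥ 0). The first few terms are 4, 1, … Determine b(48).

4

b(0) = 4,  b(1) = 1,  b(2) = 0,  b(3) = 3,  b(4) = 4.
Since b(4) = b(0) = 4, the sequence is periodic with period 4.
(48 - 0) mod 4 = 0, so b(48) = b(0) = 4.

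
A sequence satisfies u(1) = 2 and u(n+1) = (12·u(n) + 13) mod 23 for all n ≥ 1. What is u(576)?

Listing terms: u(1) = 2; u(2) = 14; u(3) = 20; u(4) = 0; u(5) = 13; u(6) = 8; u(7) = 17; u(8) = 10; u(9) = 18; u(10) = 22; u(11) = 1; u(12) = 2.
The sequence repeats with period 11.
So u(576) = u(1 + ((576-1) mod 11)) = u(4) = 0.

0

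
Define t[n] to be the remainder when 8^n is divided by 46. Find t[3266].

26

Computing terms: t[1] = 8,  t[2] = 18,  t[3] = 6,  t[4] = 2,  t[5] = 16,  t[6] = 36,  t[7] = 12,  t[8] = 4,  t[9] = 32,  t[10] = 26,  t[11] = 24,  t[12] = 8.
The sequence repeats with period 11.
(3266 - 1) mod 11 = 9, so t[3266] = t[10] = 26.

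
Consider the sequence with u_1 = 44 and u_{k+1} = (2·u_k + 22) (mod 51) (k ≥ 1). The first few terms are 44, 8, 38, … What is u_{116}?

u_1 = 44, u_2 = 8, u_3 = 38, u_4 = 47, u_5 = 14, u_6 = 50, u_7 = 20, u_8 = 11, u_9 = 44.
The sequence repeats with period 8.
So u_{116} = u_{1 + ((116-1) mod 8)} = u_4 = 47.

47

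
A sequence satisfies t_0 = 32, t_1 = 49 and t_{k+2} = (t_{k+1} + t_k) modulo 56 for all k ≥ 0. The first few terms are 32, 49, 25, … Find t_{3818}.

t_0 = 32, t_1 = 49, t_2 = 25, t_3 = 18, t_4 = 43, t_5 = 5, t_6 = 48, t_7 = 53, t_8 = 45, t_9 = 42, t_{10} = 31, t_{11} = 17, t_{12} = 48, t_{13} = 9, t_{14} = 1, t_{15} = 10, t_{16} = 11, t_{17} = 21, t_{18} = 32, t_{19} = 53, t_{20} = 29, t_{21} = 26, t_{22} = 55, t_{23} = 25, t_{24} = 24, t_{25} = 49, t_{26} = 17, t_{27} = 10, t_{28} = 27, t_{29} = 37, t_{30} = 8, t_{31} = 45, t_{32} = 53, t_{33} = 42, t_{34} = 39, t_{35} = 25, t_{36} = 8, t_{37} = 33, t_{38} = 41, t_{39} = 18, t_{40} = 3, t_{41} = 21, t_{42} = 24, t_{43} = 45, t_{44} = 13, t_{45} = 2, t_{46} = 15, t_{47} = 17, t_{48} = 32, t_{49} = 49.
The sequence repeats with period 48.
(3818 - 0) mod 48 = 26, so t_{3818} = t_{26} = 17.

17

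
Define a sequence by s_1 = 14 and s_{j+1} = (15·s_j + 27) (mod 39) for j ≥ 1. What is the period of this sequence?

Computing terms: s_1 = 14; s_2 = 3; s_3 = 33; s_4 = 15; s_5 = 18; s_6 = 24; s_7 = 36; s_8 = 21; s_9 = 30; s_{10} = 9; s_{11} = 6; s_{12} = 0; s_{13} = 27; s_{14} = 3.
Since s_{14} = s_2 = 3, the sequence is eventually periodic: after a pre-period of length 1 it cycles with period 12.

12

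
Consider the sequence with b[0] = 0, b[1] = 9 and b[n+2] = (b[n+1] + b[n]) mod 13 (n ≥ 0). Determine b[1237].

We have b[0] = 0, b[1] = 9, b[2] = 9, b[3] = 5, b[4] = 1, b[5] = 6, b[6] = 7, b[7] = 0, b[8] = 7, b[9] = 7, b[10] = 1, b[11] = 8, b[12] = 9, b[13] = 4, b[14] = 0, b[15] = 4, b[16] = 4, b[17] = 8, b[18] = 12, b[19] = 7, b[20] = 6, b[21] = 0, b[22] = 6, b[23] = 6, b[24] = 12, b[25] = 5, b[26] = 4, b[27] = 9, b[28] = 0, b[29] = 9.
Since (b[28], b[29]) = (b[0], b[1]) = (0, 9) (two consecutive terms determine the rest), the sequence is periodic with period 28.
So b[1237] = b[0 + ((1237-0) mod 28)] = b[5] = 6.

6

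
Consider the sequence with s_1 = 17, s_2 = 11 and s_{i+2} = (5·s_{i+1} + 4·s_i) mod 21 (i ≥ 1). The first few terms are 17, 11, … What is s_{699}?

3

Listing terms: s_1 = 17,  s_2 = 11,  s_3 = 18,  s_4 = 8,  s_5 = 7,  s_6 = 4,  s_7 = 6,  s_8 = 4,  s_9 = 2,  s_{10} = 5,  s_{11} = 12,  s_{12} = 17,  s_{13} = 7,  s_{14} = 19,  s_{15} = 18,  s_{16} = 19,  s_{17} = 20,  s_{18} = 8,  s_{19} = 15,  s_{20} = 2,  s_{21} = 7,  s_{22} = 1,  s_{23} = 12,  s_{24} = 1,  s_{25} = 11,  s_{26} = 17,  s_{27} = 3,  s_{28} = 20,  s_{29} = 7,  s_{30} = 10,  s_{31} = 15,  s_{32} = 10,  s_{33} = 5,  s_{34} = 2,  s_{35} = 9,  s_{36} = 11,  s_{37} = 7,  s_{38} = 16,  s_{39} = 3,  s_{40} = 16,  s_{41} = 8,  s_{42} = 20,  s_{43} = 6,  s_{44} = 5,  s_{45} = 7,  s_{46} = 13,  s_{47} = 9,  s_{48} = 13,  s_{49} = 17,  s_{50} = 11.
Since (s_{49}, s_{50}) = (s_1, s_2) = (17, 11) (two consecutive terms determine the rest), the sequence is periodic with period 48.
(699 - 1) mod 48 = 26, so s_{699} = s_{27} = 3.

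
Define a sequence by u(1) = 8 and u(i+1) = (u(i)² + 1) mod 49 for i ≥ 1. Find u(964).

Listing terms: u(1) = 8; u(2) = 16; u(3) = 12; u(4) = 47; u(5) = 5; u(6) = 26; u(7) = 40; u(8) = 33; u(9) = 12.
Since u(9) = u(3) = 12, the sequence is eventually periodic: after a pre-period of length 2 it cycles with period 6.
For i ≥ 3, u(i) depends only on (i - 3) mod 6. (964 - 3) mod 6 = 1, so u(964) = u(4) = 47.

47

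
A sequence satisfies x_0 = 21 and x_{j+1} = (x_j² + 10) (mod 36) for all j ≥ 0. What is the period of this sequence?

Listing terms: x_0 = 21,  x_1 = 19,  x_2 = 11,  x_3 = 23,  x_4 = 35,  x_5 = 11.
Since x_5 = x_2 = 11, the sequence is eventually periodic: after a pre-period of length 2 it cycles with period 3.

3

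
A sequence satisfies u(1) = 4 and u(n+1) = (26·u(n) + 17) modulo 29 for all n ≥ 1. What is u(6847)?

19

We have u(1) = 4; u(2) = 5; u(3) = 2; u(4) = 11; u(5) = 13; u(6) = 7; u(7) = 25; u(8) = 0; u(9) = 17; u(10) = 24; u(11) = 3; u(12) = 8; u(13) = 22; u(14) = 9; u(15) = 19; u(16) = 18; u(17) = 21; u(18) = 12; u(19) = 10; u(20) = 16; u(21) = 27; u(22) = 23; u(23) = 6; u(24) = 28; u(25) = 20; u(26) = 15; u(27) = 1; u(28) = 14; u(29) = 4.
Since u(29) = u(1) = 4, the sequence is periodic with period 28.
(6847 - 1) mod 28 = 14, so u(6847) = u(15) = 19.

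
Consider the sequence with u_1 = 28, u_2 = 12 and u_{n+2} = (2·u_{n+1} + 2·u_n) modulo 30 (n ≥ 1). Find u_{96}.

Computing terms: u_1 = 28; u_2 = 12; u_3 = 20; u_4 = 4; u_5 = 18; u_6 = 14; u_7 = 4; u_8 = 6; u_9 = 20; u_{10} = 22; u_{11} = 24; u_{12} = 2; u_{13} = 22; u_{14} = 18; u_{15} = 20; u_{16} = 16; u_{17} = 12; u_{18} = 26; u_{19} = 16; u_{20} = 24; u_{21} = 20; u_{22} = 28; u_{23} = 6; u_{24} = 8; u_{25} = 28; u_{26} = 12.
The sequence repeats with period 24.
(96 - 1) mod 24 = 23, so u_{96} = u_{24} = 8.

8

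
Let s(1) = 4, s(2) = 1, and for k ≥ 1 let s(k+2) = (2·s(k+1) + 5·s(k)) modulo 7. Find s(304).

We have s(1) = 4, s(2) = 1, s(3) = 1, s(4) = 0, s(5) = 5, s(6) = 3, s(7) = 3, s(8) = 0, s(9) = 1, s(10) = 2, s(11) = 2, s(12) = 0, s(13) = 3, s(14) = 6, s(15) = 6, s(16) = 0, s(17) = 2, s(18) = 4, s(19) = 4, s(20) = 0, s(21) = 6, s(22) = 5, s(23) = 5, s(24) = 0, s(25) = 4, s(26) = 1.
The sequence repeats with period 24.
(304 - 1) mod 24 = 15, so s(304) = s(16) = 0.

0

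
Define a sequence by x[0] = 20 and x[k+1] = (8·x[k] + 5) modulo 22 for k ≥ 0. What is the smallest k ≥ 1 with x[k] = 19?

6

Computing terms: x[0] = 20, x[1] = 11, x[2] = 5, x[3] = 1, x[4] = 13, x[5] = 21, x[6] = 19, x[7] = 3, x[8] = 7, x[9] = 17, x[10] = 9, x[11] = 11.
Since x[11] = x[1] = 11, the sequence is eventually periodic: after a pre-period of length 1 it cycles with period 10.
The value 19 first appears (with k ≥ 1) at x[6].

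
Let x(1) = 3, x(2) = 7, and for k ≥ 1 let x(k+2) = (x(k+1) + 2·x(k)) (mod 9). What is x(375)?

1

Computing terms: x(1) = 3; x(2) = 7; x(3) = 4; x(4) = 0; x(5) = 8; x(6) = 8; x(7) = 6; x(8) = 4; x(9) = 7; x(10) = 6; x(11) = 2; x(12) = 5; x(13) = 0; x(14) = 1; x(15) = 1; x(16) = 3; x(17) = 5; x(18) = 2; x(19) = 3; x(20) = 7.
Since (x(19), x(20)) = (x(1), x(2)) = (3, 7) (two consecutive terms determine the rest), the sequence is periodic with period 18.
(375 - 1) mod 18 = 14, so x(375) = x(15) = 1.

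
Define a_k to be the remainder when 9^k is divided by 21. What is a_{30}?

15

Computing terms: a_1 = 9; a_2 = 18; a_3 = 15; a_4 = 9.
The sequence repeats with period 3.
(30 - 1) mod 3 = 2, so a_{30} = a_3 = 15.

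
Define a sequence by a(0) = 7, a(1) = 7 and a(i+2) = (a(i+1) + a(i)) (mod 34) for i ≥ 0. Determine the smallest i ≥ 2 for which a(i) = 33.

12

a(0) = 7; a(1) = 7; a(2) = 14; a(3) = 21; a(4) = 1; a(5) = 22; a(6) = 23; a(7) = 11; a(8) = 0; a(9) = 11; a(10) = 11; a(11) = 22; a(12) = 33; a(13) = 21; a(14) = 20; a(15) = 7; a(16) = 27; a(17) = 0; a(18) = 27; a(19) = 27; a(20) = 20; a(21) = 13; a(22) = 33; a(23) = 12; a(24) = 11; a(25) = 23; a(26) = 0; a(27) = 23; a(28) = 23; a(29) = 12; a(30) = 1; a(31) = 13; a(32) = 14; a(33) = 27; a(34) = 7; a(35) = 0; a(36) = 7; a(37) = 7.
The sequence repeats with period 36.
The value 33 first appears (with i ≥ 2) at a(12).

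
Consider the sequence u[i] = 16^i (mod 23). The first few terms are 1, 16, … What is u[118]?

12

Listing terms: u[0] = 1; u[1] = 16; u[2] = 3; u[3] = 2; u[4] = 9; u[5] = 6; u[6] = 4; u[7] = 18; u[8] = 12; u[9] = 8; u[10] = 13; u[11] = 1.
Since u[11] = u[0] = 1, the sequence is periodic with period 11.
So u[118] = u[0 + ((118-0) mod 11)] = u[8] = 12.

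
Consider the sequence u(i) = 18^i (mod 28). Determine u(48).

8

u(1) = 18, u(2) = 16, u(3) = 8, u(4) = 4, u(5) = 16.
Since u(5) = u(2) = 16, the sequence is eventually periodic: after a pre-period of length 1 it cycles with period 3.
For i ≥ 2, u(i) depends only on (i - 2) mod 3. (48 - 2) mod 3 = 1, so u(48) = u(3) = 8.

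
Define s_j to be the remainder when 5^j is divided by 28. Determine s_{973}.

5

Listing terms: s_1 = 5,  s_2 = 25,  s_3 = 13,  s_4 = 9,  s_5 = 17,  s_6 = 1,  s_7 = 5.
The sequence repeats with period 6.
So s_{973} = s_{1 + ((973-1) mod 6)} = s_1 = 5.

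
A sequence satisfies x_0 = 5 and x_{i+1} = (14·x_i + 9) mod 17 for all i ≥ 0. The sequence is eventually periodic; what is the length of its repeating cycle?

We have x_0 = 5,  x_1 = 11,  x_2 = 10,  x_3 = 13,  x_4 = 4,  x_5 = 14,  x_6 = 1,  x_7 = 6,  x_8 = 8,  x_9 = 2,  x_{10} = 3,  x_{11} = 0,  x_{12} = 9,  x_{13} = 16,  x_{14} = 12,  x_{15} = 7,  x_{16} = 5.
Since x_{16} = x_0 = 5, the sequence is periodic with period 16.

16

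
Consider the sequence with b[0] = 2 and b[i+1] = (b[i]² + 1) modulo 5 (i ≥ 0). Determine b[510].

b[0] = 2, b[1] = 0, b[2] = 1, b[3] = 2.
The sequence repeats with period 3.
So b[510] = b[0 + ((510-0) mod 3)] = b[0] = 2.

2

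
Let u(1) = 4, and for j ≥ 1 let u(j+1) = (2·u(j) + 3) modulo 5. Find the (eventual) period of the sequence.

Listing terms: u(1) = 4, u(2) = 1, u(3) = 0, u(4) = 3, u(5) = 4.
The sequence repeats with period 4.

4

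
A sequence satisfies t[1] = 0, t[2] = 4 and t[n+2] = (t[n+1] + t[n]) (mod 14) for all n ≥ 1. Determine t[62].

8

t[1] = 0; t[2] = 4; t[3] = 4; t[4] = 8; t[5] = 12; t[6] = 6; t[7] = 4; t[8] = 10; t[9] = 0; t[10] = 10; t[11] = 10; t[12] = 6; t[13] = 2; t[14] = 8; t[15] = 10; t[16] = 4; t[17] = 0; t[18] = 4.
Since (t[17], t[18]) = (t[1], t[2]) = (0, 4) (two consecutive terms determine the rest), the sequence is periodic with period 16.
(62 - 1) mod 16 = 13, so t[62] = t[14] = 8.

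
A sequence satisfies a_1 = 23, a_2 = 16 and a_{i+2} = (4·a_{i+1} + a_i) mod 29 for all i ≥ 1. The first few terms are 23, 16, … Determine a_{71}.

Listing terms: a_1 = 23, a_2 = 16, a_3 = 0, a_4 = 16, a_5 = 6, a_6 = 11, a_7 = 21, a_8 = 8, a_9 = 24, a_{10} = 17, a_{11} = 5, a_{12} = 8, a_{13} = 8, a_{14} = 11, a_{15} = 23, a_{16} = 16.
The sequence repeats with period 14.
(71 - 1) mod 14 = 0, so a_{71} = a_1 = 23.

23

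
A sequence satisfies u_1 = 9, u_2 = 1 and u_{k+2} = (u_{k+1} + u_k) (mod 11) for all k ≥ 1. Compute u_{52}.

u_1 = 9, u_2 = 1, u_3 = 10, u_4 = 0, u_5 = 10, u_6 = 10, u_7 = 9, u_8 = 8, u_9 = 6, u_{10} = 3, u_{11} = 9, u_{12} = 1.
The sequence repeats with period 10.
So u_{52} = u_{1 + ((52-1) mod 10)} = u_2 = 1.

1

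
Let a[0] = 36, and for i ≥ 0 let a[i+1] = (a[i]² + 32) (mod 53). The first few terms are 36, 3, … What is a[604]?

a[0] = 36, a[1] = 3, a[2] = 41, a[3] = 17, a[4] = 3.
Since a[4] = a[1] = 3, the sequence is eventually periodic: after a pre-period of length 1 it cycles with period 3.
For i ≥ 1, a[i] depends only on (i - 1) mod 3. (604 - 1) mod 3 = 0, so a[604] = a[1] = 3.

3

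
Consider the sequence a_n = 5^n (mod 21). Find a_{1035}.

Listing terms: a_1 = 5, a_2 = 4, a_3 = 20, a_4 = 16, a_5 = 17, a_6 = 1, a_7 = 5.
Since a_7 = a_1 = 5, the sequence is periodic with period 6.
(1035 - 1) mod 6 = 2, so a_{1035} = a_3 = 20.

20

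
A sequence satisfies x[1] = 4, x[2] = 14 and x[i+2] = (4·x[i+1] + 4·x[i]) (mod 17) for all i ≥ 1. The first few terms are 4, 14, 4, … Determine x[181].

15

We have x[1] = 4,  x[2] = 14,  x[3] = 4,  x[4] = 4,  x[5] = 15,  x[6] = 8,  x[7] = 7,  x[8] = 9,  x[9] = 13,  x[10] = 3,  x[11] = 13,  x[12] = 13,  x[13] = 2,  x[14] = 9,  x[15] = 10,  x[16] = 8,  x[17] = 4,  x[18] = 14.
The sequence repeats with period 16.
So x[181] = x[1 + ((181-1) mod 16)] = x[5] = 15.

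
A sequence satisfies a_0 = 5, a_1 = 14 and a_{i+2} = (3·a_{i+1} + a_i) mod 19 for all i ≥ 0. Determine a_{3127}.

Listing terms: a_0 = 5,  a_1 = 14,  a_2 = 9,  a_3 = 3,  a_4 = 18,  a_5 = 0,  a_6 = 18,  a_7 = 16,  a_8 = 9,  a_9 = 5,  a_{10} = 5,  a_{11} = 1,  a_{12} = 8,  a_{13} = 6,  a_{14} = 7,  a_{15} = 8,  a_{16} = 12,  a_{17} = 6,  a_{18} = 11,  a_{19} = 1,  a_{20} = 14,  a_{21} = 5,  a_{22} = 10,  a_{23} = 16,  a_{24} = 1,  a_{25} = 0,  a_{26} = 1,  a_{27} = 3,  a_{28} = 10,  a_{29} = 14,  a_{30} = 14,  a_{31} = 18,  a_{32} = 11,  a_{33} = 13,  a_{34} = 12,  a_{35} = 11,  a_{36} = 7,  a_{37} = 13,  a_{38} = 8,  a_{39} = 18,  a_{40} = 5,  a_{41} = 14.
Since (a_{40}, a_{41}) = (a_0, a_1) = (5, 14) (two consecutive terms determine the rest), the sequence is periodic with period 40.
So a_{3127} = a_{0 + ((3127-0) mod 40)} = a_7 = 16.

16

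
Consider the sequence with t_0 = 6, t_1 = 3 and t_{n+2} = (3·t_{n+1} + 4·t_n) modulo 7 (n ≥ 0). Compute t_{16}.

3

Computing terms: t_0 = 6; t_1 = 3; t_2 = 5; t_3 = 6; t_4 = 3.
The sequence repeats with period 3.
So t_{16} = t_{0 + ((16-0) mod 3)} = t_1 = 3.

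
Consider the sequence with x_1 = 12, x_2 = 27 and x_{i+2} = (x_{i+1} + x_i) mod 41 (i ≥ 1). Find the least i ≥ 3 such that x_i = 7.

Computing terms: x_1 = 12, x_2 = 27, x_3 = 39, x_4 = 25, x_5 = 23, x_6 = 7, x_7 = 30, x_8 = 37, x_9 = 26, x_{10} = 22, x_{11} = 7, x_{12} = 29, x_{13} = 36, x_{14} = 24, x_{15} = 19, x_{16} = 2, x_{17} = 21, x_{18} = 23, x_{19} = 3, x_{20} = 26, x_{21} = 29, x_{22} = 14, x_{23} = 2, x_{24} = 16, x_{25} = 18, x_{26} = 34, x_{27} = 11, x_{28} = 4, x_{29} = 15, x_{30} = 19, x_{31} = 34, x_{32} = 12, x_{33} = 5, x_{34} = 17, x_{35} = 22, x_{36} = 39, x_{37} = 20, x_{38} = 18, x_{39} = 38, x_{40} = 15, x_{41} = 12, x_{42} = 27.
The sequence repeats with period 40.
The value 7 first appears (with i ≥ 3) at x_6.

6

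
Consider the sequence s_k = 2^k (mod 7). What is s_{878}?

s_1 = 2,  s_2 = 4,  s_3 = 1,  s_4 = 2.
Since s_4 = s_1 = 2, the sequence is periodic with period 3.
So s_{878} = s_{1 + ((878-1) mod 3)} = s_2 = 4.

4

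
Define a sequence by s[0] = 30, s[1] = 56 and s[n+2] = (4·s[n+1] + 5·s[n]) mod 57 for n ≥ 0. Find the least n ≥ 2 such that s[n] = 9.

3

Computing terms: s[0] = 30,  s[1] = 56,  s[2] = 32,  s[3] = 9,  s[4] = 25,  s[5] = 31,  s[6] = 21,  s[7] = 11,  s[8] = 35,  s[9] = 24,  s[10] = 43,  s[11] = 7,  s[12] = 15,  s[13] = 38,  s[14] = 56,  s[15] = 15,  s[16] = 55,  s[17] = 10,  s[18] = 30,  s[19] = 56.
The sequence repeats with period 18.
The value 9 first appears (with n ≥ 2) at s[3].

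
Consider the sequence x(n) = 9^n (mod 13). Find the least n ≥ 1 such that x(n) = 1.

3

Computing terms: x(0) = 1; x(1) = 9; x(2) = 3; x(3) = 1.
The sequence repeats with period 3.
The value 1 next appears (with n ≥ 1) at x(3).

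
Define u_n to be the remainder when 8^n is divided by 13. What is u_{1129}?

u_0 = 1, u_1 = 8, u_2 = 12, u_3 = 5, u_4 = 1.
Since u_4 = u_0 = 1, the sequence is periodic with period 4.
So u_{1129} = u_{0 + ((1129-0) mod 4)} = u_1 = 8.

8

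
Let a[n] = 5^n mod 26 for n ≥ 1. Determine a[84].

1

Computing terms: a[1] = 5; a[2] = 25; a[3] = 21; a[4] = 1; a[5] = 5.
Since a[5] = a[1] = 5, the sequence is periodic with period 4.
So a[84] = a[1 + ((84-1) mod 4)] = a[4] = 1.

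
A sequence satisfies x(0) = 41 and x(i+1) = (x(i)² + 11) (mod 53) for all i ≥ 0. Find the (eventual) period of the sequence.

5

Listing terms: x(0) = 41; x(1) = 49; x(2) = 27; x(3) = 51; x(4) = 15; x(5) = 24; x(6) = 4; x(7) = 27.
Since x(7) = x(2) = 27, the sequence is eventually periodic: after a pre-period of length 2 it cycles with period 5.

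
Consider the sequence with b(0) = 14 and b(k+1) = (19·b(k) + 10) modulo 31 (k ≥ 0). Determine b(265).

12

Listing terms: b(0) = 14; b(1) = 28; b(2) = 15; b(3) = 16; b(4) = 4; b(5) = 24; b(6) = 1; b(7) = 29; b(8) = 3; b(9) = 5; b(10) = 12; b(11) = 21; b(12) = 6; b(13) = 0; b(14) = 10; b(15) = 14.
Since b(15) = b(0) = 14, the sequence is periodic with period 15.
(265 - 0) mod 15 = 10, so b(265) = b(10) = 12.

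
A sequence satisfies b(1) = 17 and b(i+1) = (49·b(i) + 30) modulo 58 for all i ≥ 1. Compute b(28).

53

We have b(1) = 17,  b(2) = 51,  b(3) = 35,  b(4) = 5,  b(5) = 43,  b(6) = 49,  b(7) = 53,  b(8) = 17.
Since b(8) = b(1) = 17, the sequence is periodic with period 7.
So b(28) = b(1 + ((28-1) mod 7)) = b(7) = 53.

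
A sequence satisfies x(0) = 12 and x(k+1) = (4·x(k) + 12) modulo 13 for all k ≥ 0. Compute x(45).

6

Computing terms: x(0) = 12; x(1) = 8; x(2) = 5; x(3) = 6; x(4) = 10; x(5) = 0; x(6) = 12.
Since x(6) = x(0) = 12, the sequence is periodic with period 6.
So x(45) = x(0 + ((45-0) mod 6)) = x(3) = 6.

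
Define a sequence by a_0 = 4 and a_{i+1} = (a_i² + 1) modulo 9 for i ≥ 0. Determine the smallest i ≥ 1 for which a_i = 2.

2

Computing terms: a_0 = 4, a_1 = 8, a_2 = 2, a_3 = 5, a_4 = 8.
Since a_4 = a_1 = 8, the sequence is eventually periodic: after a pre-period of length 1 it cycles with period 3.
The value 2 first appears (with i ≥ 1) at a_2.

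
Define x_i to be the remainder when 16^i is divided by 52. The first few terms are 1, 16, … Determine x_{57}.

40

Computing terms: x_0 = 1, x_1 = 16, x_2 = 48, x_3 = 40, x_4 = 16.
Since x_4 = x_1 = 16, the sequence is eventually periodic: after a pre-period of length 1 it cycles with period 3.
For i ≥ 1, x_i depends only on (i - 1) mod 3. (57 - 1) mod 3 = 2, so x_{57} = x_3 = 40.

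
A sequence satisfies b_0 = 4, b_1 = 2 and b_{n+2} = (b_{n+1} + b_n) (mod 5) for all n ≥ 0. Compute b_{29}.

Computing terms: b_0 = 4, b_1 = 2, b_2 = 1, b_3 = 3, b_4 = 4, b_5 = 2.
Since (b_4, b_5) = (b_0, b_1) = (4, 2) (two consecutive terms determine the rest), the sequence is periodic with period 4.
(29 - 0) mod 4 = 1, so b_{29} = b_1 = 2.

2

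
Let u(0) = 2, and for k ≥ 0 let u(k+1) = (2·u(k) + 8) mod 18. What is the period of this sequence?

6

Computing terms: u(0) = 2, u(1) = 12, u(2) = 14, u(3) = 0, u(4) = 8, u(5) = 6, u(6) = 2.
Since u(6) = u(0) = 2, the sequence is periodic with period 6.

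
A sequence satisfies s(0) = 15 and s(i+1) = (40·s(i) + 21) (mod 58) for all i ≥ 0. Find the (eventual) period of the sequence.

28

Computing terms: s(0) = 15, s(1) = 41, s(2) = 37, s(3) = 51, s(4) = 31, s(5) = 43, s(6) = 1, s(7) = 3, s(8) = 25, s(9) = 35, s(10) = 29, s(11) = 21, s(12) = 49, s(13) = 9, s(14) = 33, s(15) = 7, s(16) = 11, s(17) = 55, s(18) = 17, s(19) = 5, s(20) = 47, s(21) = 45, s(22) = 23, s(23) = 13, s(24) = 19, s(25) = 27, s(26) = 57, s(27) = 39, s(28) = 15.
The sequence repeats with period 28.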